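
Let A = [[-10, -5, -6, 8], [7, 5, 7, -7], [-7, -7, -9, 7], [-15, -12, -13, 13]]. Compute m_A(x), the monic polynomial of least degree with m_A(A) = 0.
The characteristic polynomial factors as (x - 5)(x + 2)^3. The minimal polynomial is ∏(x - λ)^{k_λ} where k_λ is the size of the largest Jordan block at λ.

For λ = -2: rank(A + 2I) = 2, and the largest Jordan block has size 2 (the smallest k with rank((A + 2I)^k) = rank((A + 2I)^(k+1))).
For λ = 5: rank(A - 5I) = 3, and the largest Jordan block has size 1 (the smallest k with rank((A - 5I)^k) = rank((A - 5I)^(k+1))).

So m_A(x) = (x - 5)(x + 2)^2.

m_A(x) = (x - 5)(x + 2)^2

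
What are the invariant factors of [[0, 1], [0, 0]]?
The Jordan structure of A has elementary divisors x^2. Arranging the block sizes at each eigenvalue in decreasing order and taking row products gives the invariant factors.

Invariant factors (smallest first, each dividing the next): x^2.

Check: the last factor x^2 is the minimal polynomial, and the product x^2 is the characteristic polynomial.

x^2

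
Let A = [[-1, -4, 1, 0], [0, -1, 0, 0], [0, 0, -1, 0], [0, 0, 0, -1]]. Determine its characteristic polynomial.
χ_A(x) = (x + 1)^4

xI - A = [[x + 1, 4, -1, 0], [0, x + 1, 0, 0], [0, 0, x + 1, 0], [0, 0, 0, x + 1]].

Expanding det(xI - A) along the first row:
det(xI - A) = + (x + 1)·det([[x + 1, 0, 0], [0, x + 1, 0], [0, 0, x + 1]]) - (4)·det([[0, 0, 0], [0, x + 1, 0], [0, 0, x + 1]]) + (-1)·det([[0, x + 1, 0], [0, 0, 0], [0, 0, x + 1]]) - (0)·det([[0, x + 1, 0], [0, 0, x + 1], [0, 0, 0]]).

Evaluating gives χ_A(x) = x^4 + 4x^3 + 6x^2 + 4x + 1 = (x + 1)^4.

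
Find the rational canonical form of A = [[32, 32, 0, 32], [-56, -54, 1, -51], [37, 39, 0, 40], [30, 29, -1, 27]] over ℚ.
The invariant factors of A (the non-unit diagonal entries of the Smith normal form of xI - A over ℚ[x]) are (x - 4)^2(x^2 + 3x - 2), each dividing the next. The characteristic polynomial is their product, (x - 4)^2(x^2 + 3x - 2).

The rational canonical form is the block-diagonal matrix of companion matrices C(f_i):
R = [[0, 0, 0, 32], [1, 0, 0, -64], [0, 1, 0, 10], [0, 0, 1, 5]].

Note the characteristic polynomial does not split into linear factors over ℚ, so A has no Jordan form over ℚ; the rational canonical form exists over any field.

R = [[0, 0, 0, 32], [1, 0, 0, -64], [0, 1, 0, 10], [0, 0, 1, 5]]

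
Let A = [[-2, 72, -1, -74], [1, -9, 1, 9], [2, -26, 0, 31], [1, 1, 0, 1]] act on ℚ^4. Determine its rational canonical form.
The invariant factors of A (the non-unit diagonal entries of the Smith normal form of xI - A over ℚ[x]) are (x + 4)^2(x^2 + 2x - 4), each dividing the next. The characteristic polynomial is their product, (x + 4)^2(x^2 + 2x - 4).

The rational canonical form is the block-diagonal matrix of companion matrices C(f_i):
R = [[0, 0, 0, 64], [1, 0, 0, 0], [0, 1, 0, -28], [0, 0, 1, -10]].

Note the characteristic polynomial does not split into linear factors over ℚ, so A has no Jordan form over ℚ; the rational canonical form exists over any field.

R = [[0, 0, 0, 64], [1, 0, 0, 0], [0, 1, 0, -28], [0, 0, 1, -10]]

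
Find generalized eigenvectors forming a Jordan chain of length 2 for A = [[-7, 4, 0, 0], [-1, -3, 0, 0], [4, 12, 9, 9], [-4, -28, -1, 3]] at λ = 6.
We seek v_1 ∈ ker((A - 6I)^2) \ ker(A - 6I), then set v_{i+1} = (A - 6I) v_i.

One such chain is v_1 = [[0, 0, -2, 1]]^T, v_2 = [[0, 0, 3, -1]]^T. Check: (A - 6I) v_2 = [[0, 0, 0, 0]]^T = 0.

v_1 = [[0, 0, -2, 1]]^T, v_2 = [[0, 0, 3, -1]]^T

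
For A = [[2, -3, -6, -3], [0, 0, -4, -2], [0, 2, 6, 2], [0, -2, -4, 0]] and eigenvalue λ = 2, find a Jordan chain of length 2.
We seek v_1 ∈ ker((A - 2I)^2) \ ker(A - 2I), then set v_{i+1} = (A - 2I) v_i.

One such chain is v_1 = [[4, 3, -3, 4]]^T, v_2 = [[-3, -2, 2, -2]]^T. Check: (A - 2I) v_2 = [[0, 0, 0, 0]]^T = 0.

v_1 = [[4, 3, -3, 4]]^T, v_2 = [[-3, -2, 2, -2]]^T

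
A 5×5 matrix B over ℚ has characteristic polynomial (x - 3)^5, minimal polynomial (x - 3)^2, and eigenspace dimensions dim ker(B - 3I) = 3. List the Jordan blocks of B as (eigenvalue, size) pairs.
Jordan blocks: (3, 2), (3, 2), (3, 1)

λ = 3: algebraic multiplicity 5 (exponent in χ_B), largest block size 2 (exponent in m_B), 3 blocks (geometric multiplicity). These force block sizes [2, 2, 1].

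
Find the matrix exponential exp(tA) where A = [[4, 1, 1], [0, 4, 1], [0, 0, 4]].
e^{tA} = [[e^{4*t}, t*e^{4*t}, t*(t + 2)*e^{4*t}/2], [0, e^{4*t}, t*e^{4*t}], [0, 0, e^{4*t}]]

A has Jordan form J = [[4, 1, 0], [0, 4, 1], [0, 0, 4]] with A = PJP^{-1}, so e^{tA} = P e^{tJ} P^{-1}.

For a Jordan block J_k(λ), e^{tJ_k(λ)} = e^{λt} · (I + tN + t^2 N^2/2! + ... + t^{k-1} N^{k-1}/(k-1)!) where N is the nilpotent superdiagonal part.

Assembling the blocks and conjugating back gives the entries of e^{tA} as shown above.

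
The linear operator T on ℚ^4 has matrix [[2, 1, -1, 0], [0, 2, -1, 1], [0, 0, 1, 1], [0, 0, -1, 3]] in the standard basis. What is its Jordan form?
J = [[2, 1, 0, 0], [0, 2, 0, 0], [0, 0, 2, 1], [0, 0, 0, 2]]

The characteristic polynomial is det(xI - A) = (x - 2)^4, so the eigenvalues are 2 (algebraic multiplicity 4).

For λ = 2: rank(A - 2I) = 2, rank((A - 2I)^2) = 0. The eigenspace has dimension 4 - 2 = 2, so there are 2 Jordan blocks; the rank sequence gives block sizes [2, 2].

Assembling the blocks gives the Jordan form J above.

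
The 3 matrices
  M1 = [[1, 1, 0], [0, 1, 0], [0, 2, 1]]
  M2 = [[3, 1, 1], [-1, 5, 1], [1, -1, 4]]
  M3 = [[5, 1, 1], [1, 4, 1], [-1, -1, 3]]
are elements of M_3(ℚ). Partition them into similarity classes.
Characteristic polynomials: χ_{M1} = (x - 1)^3, χ_{M2} = (x - 4)^3, χ_{M3} = (x - 4)^3.

{M1}: invariant factors x - 1, (x - 1)^2.

{M2, M3}: invariant factors (x - 4)^3.

Matrices are similar if and only if their invariant-factor lists agree; the partition into similarity classes is {M1}, {M2, M3}.

2 classes: {M1}, {M2, M3}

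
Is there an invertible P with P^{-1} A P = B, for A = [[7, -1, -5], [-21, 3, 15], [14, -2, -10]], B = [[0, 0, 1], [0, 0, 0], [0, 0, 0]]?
Yes.

Two matrices over a field are similar if and only if they have the same invariant factors.

Both A and B have characteristic polynomial x^3 and minimal polynomial x^2. Computing further, both have invariant factors x, x^2. Hence A and B are similar.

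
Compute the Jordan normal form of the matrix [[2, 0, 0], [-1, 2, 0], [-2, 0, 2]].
J = [[2, 1, 0], [0, 2, 0], [0, 0, 2]]

The characteristic polynomial is det(xI - A) = (x - 2)^3, so the eigenvalues are 2 (algebraic multiplicity 3).

For λ = 2: rank(A - 2I) = 1, rank((A - 2I)^2) = 0. The eigenspace has dimension 3 - 1 = 2, so there are 2 Jordan blocks; the rank sequence gives block sizes [2, 1].

Assembling the blocks gives the Jordan form J above.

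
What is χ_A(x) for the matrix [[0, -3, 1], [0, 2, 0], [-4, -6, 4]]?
χ_A(x) = (x - 2)^3

xI - A = [[x, 3, -1], [0, x - 2, 0], [4, 6, x - 4]].

Expanding det(xI - A) along the first row:
det(xI - A) = + (x)·det([[x - 2, 0], [6, x - 4]]) - (3)·det([[0, 0], [4, x - 4]]) + (-1)·det([[0, x - 2], [4, 6]]).

Evaluating gives χ_A(x) = x^3 - 6x^2 + 12x - 8 = (x - 2)^3.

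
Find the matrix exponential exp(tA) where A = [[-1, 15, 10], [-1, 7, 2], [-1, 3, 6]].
e^{tA} = [[(1 - 5*t)*e^{4*t}, 15*t*e^{4*t}, 10*t*e^{4*t}], [-t*e^{4*t}, (3*t + 1)*e^{4*t}, 2*t*e^{4*t}], [-t*e^{4*t}, 3*t*e^{4*t}, (2*t + 1)*e^{4*t}]]

A has Jordan form J = [[4, 1, 0], [0, 4, 0], [0, 0, 4]] with A = PJP^{-1}, so e^{tA} = P e^{tJ} P^{-1}.

For a Jordan block J_k(λ), e^{tJ_k(λ)} = e^{λt} · (I + tN + t^2 N^2/2! + ... + t^{k-1} N^{k-1}/(k-1)!) where N is the nilpotent superdiagonal part.

Assembling the blocks and conjugating back gives the entries of e^{tA} as shown above.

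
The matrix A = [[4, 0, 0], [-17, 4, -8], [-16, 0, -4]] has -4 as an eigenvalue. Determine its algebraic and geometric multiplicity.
The characteristic polynomial is (x - 4)^2(x + 4), so the factor x + 4 appears with exponent 1: the algebraic multiplicity is 1.

rank(A + 4I) = 2, so the eigenspace has dimension 3 - 2 = 1: the geometric multiplicity is 1.

algebraic multiplicity 1, geometric multiplicity 1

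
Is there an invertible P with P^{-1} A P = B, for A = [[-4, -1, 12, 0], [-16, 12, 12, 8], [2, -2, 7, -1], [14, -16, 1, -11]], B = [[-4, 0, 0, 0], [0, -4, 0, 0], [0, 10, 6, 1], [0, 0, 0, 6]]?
Both have characteristic polynomial (x - 6)^2(x + 4)^2, but the minimal polynomial of A is (x - 6)^2(x + 4)^2 while the minimal polynomial of B is (x - 6)^2(x + 4). The minimal polynomial is a similarity invariant, so A and B are not similar.

No.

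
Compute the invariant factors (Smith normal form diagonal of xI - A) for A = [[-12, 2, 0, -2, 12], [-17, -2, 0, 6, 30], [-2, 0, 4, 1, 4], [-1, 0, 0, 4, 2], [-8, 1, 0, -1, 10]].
(x - 4)^3(x + 4)^2

The Jordan structure of A has elementary divisors (x + 4)^2, (x - 4)^3. Arranging the block sizes at each eigenvalue in decreasing order and taking row products gives the invariant factors.

Invariant factors (smallest first, each dividing the next): (x - 4)^3(x + 4)^2.

Check: the last factor (x - 4)^3(x + 4)^2 is the minimal polynomial, and the product (x - 4)^3(x + 4)^2 is the characteristic polynomial.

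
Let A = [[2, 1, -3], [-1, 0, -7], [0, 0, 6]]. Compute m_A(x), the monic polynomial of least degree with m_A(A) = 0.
m_A(x) = (x - 6)(x - 1)^2

The characteristic polynomial factors as (x - 6)(x - 1)^2. The minimal polynomial is ∏(x - λ)^{k_λ} where k_λ is the size of the largest Jordan block at λ.

For λ = 1: rank(A - I) = 2, and the largest Jordan block has size 2 (the smallest k with rank((A - I)^k) = rank((A - I)^(k+1))).
For λ = 6: rank(A - 6I) = 2, and the largest Jordan block has size 1 (the smallest k with rank((A - 6I)^k) = rank((A - 6I)^(k+1))).

So m_A(x) = (x - 6)(x - 1)^2.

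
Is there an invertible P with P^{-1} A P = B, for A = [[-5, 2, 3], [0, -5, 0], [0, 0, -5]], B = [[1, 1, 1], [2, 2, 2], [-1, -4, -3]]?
No.

trace(A) = -15 but trace(B) = 0. The trace is a similarity invariant, so A and B are not similar.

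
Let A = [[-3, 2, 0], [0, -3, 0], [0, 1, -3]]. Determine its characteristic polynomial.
xI - A = [[x + 3, -2, 0], [0, x + 3, 0], [0, -1, x + 3]].

Expanding det(xI - A) along the first row:
det(xI - A) = + (x + 3)·det([[x + 3, 0], [-1, x + 3]]) - (-2)·det([[0, 0], [0, x + 3]]) + (0)·det([[0, x + 3], [0, -1]]).

Evaluating gives χ_A(x) = x^3 + 9x^2 + 27x + 27 = (x + 3)^3.

χ_A(x) = (x + 3)^3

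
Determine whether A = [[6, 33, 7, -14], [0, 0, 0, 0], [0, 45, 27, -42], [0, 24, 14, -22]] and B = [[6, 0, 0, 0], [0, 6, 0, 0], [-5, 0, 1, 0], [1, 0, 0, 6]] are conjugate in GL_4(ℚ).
trace(A) = 11 but trace(B) = 19. The trace is a similarity invariant, so A and B are not similar.

No.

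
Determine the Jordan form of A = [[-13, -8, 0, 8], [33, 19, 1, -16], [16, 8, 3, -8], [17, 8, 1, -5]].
The characteristic polynomial is det(xI - A) = (x - 3)^3(x + 5), so the eigenvalues are -5 (algebraic multiplicity 1), 3 (algebraic multiplicity 3).

For λ = -5: algebraic multiplicity 1 gives one 1×1 block.

For λ = 3: rank(A - 3I) = 2, rank((A - 3I)^2) = 1. The eigenspace has dimension 4 - 2 = 2, so there are 2 Jordan blocks; the rank sequence gives block sizes [2, 1].

Assembling the blocks gives the Jordan form J above.

J = [[-5, 0, 0, 0], [0, 3, 1, 0], [0, 0, 3, 0], [0, 0, 0, 3]]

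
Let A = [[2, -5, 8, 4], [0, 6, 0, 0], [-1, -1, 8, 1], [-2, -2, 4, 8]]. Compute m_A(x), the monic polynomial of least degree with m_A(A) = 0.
m_A(x) = (x - 6)^3

The characteristic polynomial factors as (x - 6)^4. The minimal polynomial is ∏(x - λ)^{k_λ} where k_λ is the size of the largest Jordan block at λ.

For λ = 6: rank(A - 6I) = 2, and the largest Jordan block has size 3 (the smallest k with rank((A - 6I)^k) = rank((A - 6I)^(k+1))).

So m_A(x) = (x - 6)^3.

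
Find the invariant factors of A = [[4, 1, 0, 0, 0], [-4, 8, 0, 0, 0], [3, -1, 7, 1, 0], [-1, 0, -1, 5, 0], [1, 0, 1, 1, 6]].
x - 6, (x - 6)^2, (x - 6)^2

The Jordan structure of A has elementary divisors (x - 6)^2, (x - 6)^2, (x - 6). Arranging the block sizes at each eigenvalue in decreasing order and taking row products gives the invariant factors.

Invariant factors (smallest first, each dividing the next): x - 6, (x - 6)^2, (x - 6)^2.

Check: the last factor (x - 6)^2 is the minimal polynomial, and the product (x - 6)^5 is the characteristic polynomial.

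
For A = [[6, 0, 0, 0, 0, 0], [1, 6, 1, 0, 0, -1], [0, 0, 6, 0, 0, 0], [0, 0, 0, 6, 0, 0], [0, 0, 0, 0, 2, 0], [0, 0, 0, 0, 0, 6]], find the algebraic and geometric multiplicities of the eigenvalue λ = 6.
The characteristic polynomial is (x - 6)^5(x - 2), so the factor x - 6 appears with exponent 5: the algebraic multiplicity is 5.

rank(A - 6I) = 2, so the eigenspace has dimension 6 - 2 = 4: the geometric multiplicity is 4.

Since 4 < 5, A is not diagonalizable.

algebraic multiplicity 5, geometric multiplicity 4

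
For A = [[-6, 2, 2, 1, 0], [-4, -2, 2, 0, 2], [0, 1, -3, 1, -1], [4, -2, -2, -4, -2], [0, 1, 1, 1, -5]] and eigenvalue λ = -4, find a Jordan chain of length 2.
We seek v_1 ∈ ker((A + 4I)^2) \ ker(A + 4I), then set v_{i+1} = (A + 4I) v_i.

One such chain is v_1 = [[1, 3, 0, -3, 0]]^T, v_2 = [[1, 2, 0, -2, 0]]^T. Check: (A + 4I) v_2 = [[0, 0, 0, 0, 0]]^T = 0.

v_1 = [[1, 3, 0, -3, 0]]^T, v_2 = [[1, 2, 0, -2, 0]]^T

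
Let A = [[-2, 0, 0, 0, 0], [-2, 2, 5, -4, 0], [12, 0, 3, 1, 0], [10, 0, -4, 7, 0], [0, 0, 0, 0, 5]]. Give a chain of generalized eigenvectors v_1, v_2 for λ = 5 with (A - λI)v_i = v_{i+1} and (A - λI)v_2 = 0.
v_1 = [[0, -1, 0, 1, 0]]^T, v_2 = [[0, -1, 1, 2, 0]]^T

We seek v_1 ∈ ker((A - 5I)^2) \ ker(A - 5I), then set v_{i+1} = (A - 5I) v_i.

One such chain is v_1 = [[0, -1, 0, 1, 0]]^T, v_2 = [[0, -1, 1, 2, 0]]^T. Check: (A - 5I) v_2 = [[0, 0, 0, 0, 0]]^T = 0.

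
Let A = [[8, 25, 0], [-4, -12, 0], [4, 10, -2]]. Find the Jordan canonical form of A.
J = [[-2, 1, 0], [0, -2, 0], [0, 0, -2]]

The characteristic polynomial is det(xI - A) = (x + 2)^3, so the eigenvalues are -2 (algebraic multiplicity 3).

For λ = -2: rank(A + 2I) = 1, rank((A + 2I)^2) = 0. The eigenspace has dimension 3 - 1 = 2, so there are 2 Jordan blocks; the rank sequence gives block sizes [2, 1].

Assembling the blocks gives the Jordan form J above.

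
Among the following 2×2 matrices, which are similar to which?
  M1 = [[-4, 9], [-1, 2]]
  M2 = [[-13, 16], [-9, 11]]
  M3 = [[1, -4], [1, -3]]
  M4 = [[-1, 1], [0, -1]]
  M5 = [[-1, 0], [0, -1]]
Characteristic polynomials: χ_{M1} = (x + 1)^2, χ_{M2} = (x + 1)^2, χ_{M3} = (x + 1)^2, χ_{M4} = (x + 1)^2, χ_{M5} = (x + 1)^2.

{M1, M2, M3, M4}: invariant factors (x + 1)^2.

{M5}: invariant factors x + 1, x + 1.

Matrices are similar if and only if their invariant-factor lists agree; the partition into similarity classes is {M1, M2, M3, M4}, {M5}.

2 classes: {M1, M2, M3, M4}, {M5}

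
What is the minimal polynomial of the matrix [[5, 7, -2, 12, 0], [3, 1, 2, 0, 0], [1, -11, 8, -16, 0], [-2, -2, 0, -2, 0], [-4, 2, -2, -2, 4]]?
The characteristic polynomial factors as (x - 4)^3(x - 2)^2. The minimal polynomial is ∏(x - λ)^{k_λ} where k_λ is the size of the largest Jordan block at λ.

For λ = 2: rank(A - 2I) = 3, and the largest Jordan block has size 1 (the smallest k with rank((A - 2I)^k) = rank((A - 2I)^(k+1))).
For λ = 4: rank(A - 4I) = 3, and the largest Jordan block has size 2 (the smallest k with rank((A - 4I)^k) = rank((A - 4I)^(k+1))).

So m_A(x) = (x - 4)^2(x - 2).

m_A(x) = (x - 4)^2(x - 2)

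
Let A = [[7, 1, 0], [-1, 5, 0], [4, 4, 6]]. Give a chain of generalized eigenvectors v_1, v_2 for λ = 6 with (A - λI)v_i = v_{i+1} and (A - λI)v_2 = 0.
v_1 = [[0, 1, 0]]^T, v_2 = [[1, -1, 4]]^T

We seek v_1 ∈ ker((A - 6I)^2) \ ker(A - 6I), then set v_{i+1} = (A - 6I) v_i.

One such chain is v_1 = [[0, 1, 0]]^T, v_2 = [[1, -1, 4]]^T. Check: (A - 6I) v_2 = [[0, 0, 0]]^T = 0.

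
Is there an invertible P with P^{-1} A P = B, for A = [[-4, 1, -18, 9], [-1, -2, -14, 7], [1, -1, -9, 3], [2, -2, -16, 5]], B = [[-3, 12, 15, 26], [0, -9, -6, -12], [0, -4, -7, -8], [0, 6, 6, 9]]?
Two matrices over a field are similar if and only if they have the same invariant factors.

Both A and B have characteristic polynomial (x + 1)(x + 3)^3 and minimal polynomial (x + 1)(x + 3)^2. Computing further, both have invariant factors x + 3, (x + 1)(x + 3)^2. Hence A and B are similar.

Yes.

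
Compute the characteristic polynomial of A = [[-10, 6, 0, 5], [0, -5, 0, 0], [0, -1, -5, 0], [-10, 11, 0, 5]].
xI - A = [[x + 10, -6, 0, -5], [0, x + 5, 0, 0], [0, 1, x + 5, 0], [10, -11, 0, x - 5]].

Expanding det(xI - A) along the first row:
det(xI - A) = + (x + 10)·det([[x + 5, 0, 0], [1, x + 5, 0], [-11, 0, x - 5]]) - (-6)·det([[0, 0, 0], [0, x + 5, 0], [10, 0, x - 5]]) + (0)·det([[0, x + 5, 0], [0, 1, 0], [10, -11, x - 5]]) - (-5)·det([[0, x + 5, 0], [0, 1, x + 5], [10, -11, 0]]).

Evaluating gives χ_A(x) = x^4 + 15x^3 + 75x^2 + 125x = x(x + 5)^3.

χ_A(x) = x(x + 5)^3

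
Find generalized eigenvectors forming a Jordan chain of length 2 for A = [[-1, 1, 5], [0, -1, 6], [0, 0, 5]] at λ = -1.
v_1 = [[2, 1, 0]]^T, v_2 = [[1, 0, 0]]^T

We seek v_1 ∈ ker((A + I)^2) \ ker(A + I), then set v_{i+1} = (A + I) v_i.

One such chain is v_1 = [[2, 1, 0]]^T, v_2 = [[1, 0, 0]]^T. Check: (A + I) v_2 = [[0, 0, 0]]^T = 0.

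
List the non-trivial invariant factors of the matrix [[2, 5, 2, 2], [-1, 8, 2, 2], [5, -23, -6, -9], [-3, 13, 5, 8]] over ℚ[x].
(x - 3)^2, (x - 3)^2

The Jordan structure of A has elementary divisors (x - 3)^2, (x - 3)^2. Arranging the block sizes at each eigenvalue in decreasing order and taking row products gives the invariant factors.

Invariant factors (smallest first, each dividing the next): (x - 3)^2, (x - 3)^2.

Check: the last factor (x - 3)^2 is the minimal polynomial, and the product (x - 3)^4 is the characteristic polynomial.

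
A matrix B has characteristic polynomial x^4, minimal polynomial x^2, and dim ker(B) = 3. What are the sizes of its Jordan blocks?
λ = 0: algebraic multiplicity 4 (exponent in χ_B), largest block size 2 (exponent in m_B), 3 blocks (geometric multiplicity). These force block sizes [2, 1, 1].

Jordan blocks: (0, 2), (0, 1), (0, 1)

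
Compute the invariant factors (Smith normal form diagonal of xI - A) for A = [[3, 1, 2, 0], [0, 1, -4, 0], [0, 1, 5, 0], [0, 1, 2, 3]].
The Jordan structure of A has elementary divisors (x - 3)^2, (x - 3), (x - 3). Arranging the block sizes at each eigenvalue in decreasing order and taking row products gives the invariant factors.

Invariant factors (smallest first, each dividing the next): x - 3, x - 3, (x - 3)^2.

Check: the last factor (x - 3)^2 is the minimal polynomial, and the product (x - 3)^4 is the characteristic polynomial.

x - 3, x - 3, (x - 3)^2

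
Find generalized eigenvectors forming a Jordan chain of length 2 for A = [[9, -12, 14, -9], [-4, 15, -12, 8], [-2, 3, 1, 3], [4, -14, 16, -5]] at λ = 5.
v_1 = [[4, 0, 2, 5]]^T, v_2 = [[-1, 0, -1, -2]]^T

We seek v_1 ∈ ker((A - 5I)^2) \ ker(A - 5I), then set v_{i+1} = (A - 5I) v_i.

One such chain is v_1 = [[4, 0, 2, 5]]^T, v_2 = [[-1, 0, -1, -2]]^T. Check: (A - 5I) v_2 = [[0, 0, 0, 0]]^T = 0.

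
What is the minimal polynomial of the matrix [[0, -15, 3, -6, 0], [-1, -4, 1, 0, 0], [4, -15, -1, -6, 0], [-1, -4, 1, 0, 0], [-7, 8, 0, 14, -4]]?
m_A(x) = x(x - 3)(x + 4)^3

The characteristic polynomial factors as x(x - 3)(x + 4)^3. The minimal polynomial is ∏(x - λ)^{k_λ} where k_λ is the size of the largest Jordan block at λ.

For λ = -4: rank(A + 4I) = 4, and the largest Jordan block has size 3 (the smallest k with rank((A + 4I)^k) = rank((A + 4I)^(k+1))).
For λ = 0: rank(A) = 4, and the largest Jordan block has size 1 (the smallest k with rank(A^k) = rank(A^(k+1))).
For λ = 3: rank(A - 3I) = 4, and the largest Jordan block has size 1 (the smallest k with rank((A - 3I)^k) = rank((A - 3I)^(k+1))).

So m_A(x) = x(x - 3)(x + 4)^3.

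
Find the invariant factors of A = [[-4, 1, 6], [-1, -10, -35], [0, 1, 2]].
(x + 4)^3

The Jordan structure of A has elementary divisors (x + 4)^3. Arranging the block sizes at each eigenvalue in decreasing order and taking row products gives the invariant factors.

Invariant factors (smallest first, each dividing the next): (x + 4)^3.

Check: the last factor (x + 4)^3 is the minimal polynomial, and the product (x + 4)^3 is the characteristic polynomial.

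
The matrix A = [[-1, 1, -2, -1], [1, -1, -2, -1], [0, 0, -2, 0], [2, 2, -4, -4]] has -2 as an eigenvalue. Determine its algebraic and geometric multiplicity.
The characteristic polynomial is (x + 2)^4, so the factor x + 2 appears with exponent 4: the algebraic multiplicity is 4.

rank(A + 2I) = 1, so the eigenspace has dimension 4 - 1 = 3: the geometric multiplicity is 3.

Since 3 < 4, A is not diagonalizable.

algebraic multiplicity 4, geometric multiplicity 3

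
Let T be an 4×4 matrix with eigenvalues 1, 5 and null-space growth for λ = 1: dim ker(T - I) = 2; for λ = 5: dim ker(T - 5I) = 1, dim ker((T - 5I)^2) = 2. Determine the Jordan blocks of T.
Jordan blocks: (1, 1), (1, 1), (5, 2)

λ = 1: successive nullity increments [2] count blocks of size ≥ k; block sizes are [1, 1].
λ = 5: successive nullity increments [1, 1] count blocks of size ≥ k; block sizes are [2].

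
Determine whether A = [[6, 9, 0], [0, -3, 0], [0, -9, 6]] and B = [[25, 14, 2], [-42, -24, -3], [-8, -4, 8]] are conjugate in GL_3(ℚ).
Both have characteristic polynomial (x - 6)^2(x + 3), but the minimal polynomial of A is (x - 6)(x + 3) while the minimal polynomial of B is (x - 6)^2(x + 3). The minimal polynomial is a similarity invariant, so A and B are not similar.

No.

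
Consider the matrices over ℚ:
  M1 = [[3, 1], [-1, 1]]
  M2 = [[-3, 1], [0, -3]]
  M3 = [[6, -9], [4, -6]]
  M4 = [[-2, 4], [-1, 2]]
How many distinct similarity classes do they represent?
3 classes: {M1}, {M2}, {M3, M4}

Characteristic polynomials: χ_{M1} = (x - 2)^2, χ_{M2} = (x + 3)^2, χ_{M3} = x^2, χ_{M4} = x^2.

{M1}: invariant factors (x - 2)^2.

{M2}: invariant factors (x + 3)^2.

{M3, M4}: invariant factors x^2.

Matrices are similar if and only if their invariant-factor lists agree; the partition into similarity classes is {M1}, {M2}, {M3, M4}.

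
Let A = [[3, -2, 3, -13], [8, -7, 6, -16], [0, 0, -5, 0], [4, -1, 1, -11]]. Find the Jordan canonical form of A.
J = [[-5, 1, 0, 0], [0, -5, 1, 0], [0, 0, -5, 0], [0, 0, 0, -5]]

The characteristic polynomial is det(xI - A) = (x + 5)^4, so the eigenvalues are -5 (algebraic multiplicity 4).

For λ = -5: rank(A + 5I) = 2, rank((A + 5I)^2) = 1, rank((A + 5I)^3) = 0. The eigenspace has dimension 4 - 2 = 2, so there are 2 Jordan blocks; the rank sequence gives block sizes [3, 1].

Assembling the blocks gives the Jordan form J above.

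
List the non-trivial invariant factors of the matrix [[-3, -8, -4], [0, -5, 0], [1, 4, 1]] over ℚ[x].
(x + 1)^2(x + 5)

The Jordan structure of A has elementary divisors (x + 5), (x + 1)^2. Arranging the block sizes at each eigenvalue in decreasing order and taking row products gives the invariant factors.

Invariant factors (smallest first, each dividing the next): (x + 1)^2(x + 5).

Check: the last factor (x + 1)^2(x + 5) is the minimal polynomial, and the product (x + 1)^2(x + 5) is the characteristic polynomial.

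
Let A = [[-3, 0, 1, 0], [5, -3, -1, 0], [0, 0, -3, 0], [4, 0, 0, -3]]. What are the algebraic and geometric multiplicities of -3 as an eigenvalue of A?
algebraic multiplicity 4, geometric multiplicity 2

The characteristic polynomial is (x + 3)^4, so the factor x + 3 appears with exponent 4: the algebraic multiplicity is 4.

rank(A + 3I) = 2, so the eigenspace has dimension 4 - 2 = 2: the geometric multiplicity is 2.

Since 2 < 4, A is not diagonalizable.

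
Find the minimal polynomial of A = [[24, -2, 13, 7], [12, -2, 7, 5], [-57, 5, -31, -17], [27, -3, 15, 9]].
m_A(x) = x^2

The characteristic polynomial factors as x^4. The minimal polynomial is ∏(x - λ)^{k_λ} where k_λ is the size of the largest Jordan block at λ.

For λ = 0: rank(A) = 2, and the largest Jordan block has size 2 (the smallest k with rank(A^k) = rank(A^(k+1))).

So m_A(x) = x^2.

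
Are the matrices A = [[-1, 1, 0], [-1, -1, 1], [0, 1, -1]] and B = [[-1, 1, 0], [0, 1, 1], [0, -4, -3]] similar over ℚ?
Two matrices over a field are similar if and only if they have the same invariant factors.

Both A and B have characteristic polynomial (x + 1)^3 and minimal polynomial (x + 1)^3. Computing further, both have invariant factors (x + 1)^3. Hence A and B are similar.

Yes.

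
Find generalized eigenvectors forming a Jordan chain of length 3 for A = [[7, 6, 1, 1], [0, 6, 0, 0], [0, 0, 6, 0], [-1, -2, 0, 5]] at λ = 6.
We seek v_1 ∈ ker((A - 6I)^3) \ ker((A - 6I)^2), then set v_{i+1} = (A - 6I) v_i.

One such chain is v_1 = [[0, 0, 1, 0]]^T, v_2 = [[1, 0, 0, 0]]^T, v_3 = [[1, 0, 0, -1]]^T. Check: (A - 6I) v_3 = [[0, 0, 0, 0]]^T = 0.

v_1 = [[0, 0, 1, 0]]^T, v_2 = [[1, 0, 0, 0]]^T, v_3 = [[1, 0, 0, -1]]^T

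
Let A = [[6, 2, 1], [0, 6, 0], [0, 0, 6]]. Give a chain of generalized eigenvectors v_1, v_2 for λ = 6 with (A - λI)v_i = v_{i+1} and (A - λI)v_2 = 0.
We seek v_1 ∈ ker((A - 6I)^2) \ ker(A - 6I), then set v_{i+1} = (A - 6I) v_i.

One such chain is v_1 = [[7, 2, -3]]^T, v_2 = [[1, 0, 0]]^T. Check: (A - 6I) v_2 = [[0, 0, 0]]^T = 0.

v_1 = [[7, 2, -3]]^T, v_2 = [[1, 0, 0]]^T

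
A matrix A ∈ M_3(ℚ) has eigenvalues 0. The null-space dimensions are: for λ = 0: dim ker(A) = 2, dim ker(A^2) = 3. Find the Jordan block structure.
Jordan blocks: (0, 2), (0, 1)

λ = 0: successive nullity increments [2, 1] count blocks of size ≥ k; block sizes are [2, 1].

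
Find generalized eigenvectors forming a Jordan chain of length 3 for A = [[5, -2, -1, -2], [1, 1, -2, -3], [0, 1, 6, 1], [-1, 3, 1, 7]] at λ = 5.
v_1 = [[1, 0, 0, 1]]^T, v_2 = [[-2, -2, 1, 1]]^T, v_3 = [[1, 1, 0, -1]]^T

We seek v_1 ∈ ker((A - 5I)^3) \ ker((A - 5I)^2), then set v_{i+1} = (A - 5I) v_i.

One such chain is v_1 = [[1, 0, 0, 1]]^T, v_2 = [[-2, -2, 1, 1]]^T, v_3 = [[1, 1, 0, -1]]^T. Check: (A - 5I) v_3 = [[0, 0, 0, 0]]^T = 0.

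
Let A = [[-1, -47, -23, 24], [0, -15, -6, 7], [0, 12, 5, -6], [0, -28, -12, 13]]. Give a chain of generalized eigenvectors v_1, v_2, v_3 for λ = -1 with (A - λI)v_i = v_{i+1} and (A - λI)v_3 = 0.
v_1 = [[-2, 0, 1, 1]]^T, v_2 = [[1, 1, 0, 2]]^T, v_3 = [[1, 0, 0, 0]]^T

We seek v_1 ∈ ker((A + I)^3) \ ker((A + I)^2), then set v_{i+1} = (A + I) v_i.

One such chain is v_1 = [[-2, 0, 1, 1]]^T, v_2 = [[1, 1, 0, 2]]^T, v_3 = [[1, 0, 0, 0]]^T. Check: (A + I) v_3 = [[0, 0, 0, 0]]^T = 0.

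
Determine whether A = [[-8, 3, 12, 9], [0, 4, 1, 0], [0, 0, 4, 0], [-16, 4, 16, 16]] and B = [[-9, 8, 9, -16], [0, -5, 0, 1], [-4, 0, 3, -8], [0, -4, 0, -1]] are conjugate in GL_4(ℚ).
trace(A) = 16 but trace(B) = -12. The trace is a similarity invariant, so A and B are not similar.

No.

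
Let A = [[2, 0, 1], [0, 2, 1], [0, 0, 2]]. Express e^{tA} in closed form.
A has Jordan form J = [[2, 1, 0], [0, 2, 0], [0, 0, 2]] with A = PJP^{-1}, so e^{tA} = P e^{tJ} P^{-1}.

For a Jordan block J_k(λ), e^{tJ_k(λ)} = e^{λt} · (I + tN + t^2 N^2/2! + ... + t^{k-1} N^{k-1}/(k-1)!) where N is the nilpotent superdiagonal part.

Assembling the blocks and conjugating back gives the entries of e^{tA} as shown above.

e^{tA} = [[e^{2*t}, 0, t*e^{2*t}], [0, e^{2*t}, t*e^{2*t}], [0, 0, e^{2*t}]]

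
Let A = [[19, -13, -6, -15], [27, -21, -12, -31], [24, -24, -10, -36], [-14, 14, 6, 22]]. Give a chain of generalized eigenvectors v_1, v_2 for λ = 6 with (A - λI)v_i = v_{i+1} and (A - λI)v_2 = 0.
v_1 = [[-3, -4, -3, 2]]^T, v_2 = [[1, 1, 0, 0]]^T

We seek v_1 ∈ ker((A - 6I)^2) \ ker(A - 6I), then set v_{i+1} = (A - 6I) v_i.

One such chain is v_1 = [[-3, -4, -3, 2]]^T, v_2 = [[1, 1, 0, 0]]^T. Check: (A - 6I) v_2 = [[0, 0, 0, 0]]^T = 0.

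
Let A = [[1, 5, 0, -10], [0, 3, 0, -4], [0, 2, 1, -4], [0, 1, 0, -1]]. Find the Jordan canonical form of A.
The characteristic polynomial is det(xI - A) = (x - 1)^4, so the eigenvalues are 1 (algebraic multiplicity 4).

For λ = 1: rank(A - I) = 1, rank((A - I)^2) = 0. The eigenspace has dimension 4 - 1 = 3, so there are 3 Jordan blocks; the rank sequence gives block sizes [2, 1, 1].

Assembling the blocks gives the Jordan form J above.

J = [[1, 1, 0, 0], [0, 1, 0, 0], [0, 0, 1, 0], [0, 0, 0, 1]]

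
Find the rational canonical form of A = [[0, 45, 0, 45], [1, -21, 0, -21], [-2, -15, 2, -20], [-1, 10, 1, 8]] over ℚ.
R = [[0, 0, 0, 45], [1, 0, 0, -21], [0, 1, 0, -36], [0, 0, 1, -11]]

The invariant factors of A (the non-unit diagonal entries of the Smith normal form of xI - A over ℚ[x]) are (x + 3)(x + 5)(x^2 + 3x - 3), each dividing the next. The characteristic polynomial is their product, (x + 3)(x + 5)(x^2 + 3x - 3).

The rational canonical form is the block-diagonal matrix of companion matrices C(f_i):
R = [[0, 0, 0, 45], [1, 0, 0, -21], [0, 1, 0, -36], [0, 0, 1, -11]].

Note the characteristic polynomial does not split into linear factors over ℚ, so A has no Jordan form over ℚ; the rational canonical form exists over any field.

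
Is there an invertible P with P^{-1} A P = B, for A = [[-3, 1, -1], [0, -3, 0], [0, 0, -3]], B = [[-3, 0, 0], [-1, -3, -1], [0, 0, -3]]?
Two matrices over a field are similar if and only if they have the same invariant factors.

Both A and B have characteristic polynomial (x + 3)^3 and minimal polynomial (x + 3)^2. Computing further, both have invariant factors x + 3, (x + 3)^2. Hence A and B are similar.

Yes.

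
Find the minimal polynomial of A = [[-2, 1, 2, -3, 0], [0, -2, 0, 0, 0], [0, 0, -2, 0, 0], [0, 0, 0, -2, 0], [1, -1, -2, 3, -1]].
m_A(x) = (x + 1)(x + 2)^2

The characteristic polynomial factors as (x + 1)(x + 2)^4. The minimal polynomial is ∏(x - λ)^{k_λ} where k_λ is the size of the largest Jordan block at λ.

For λ = -2: rank(A + 2I) = 2, and the largest Jordan block has size 2 (the smallest k with rank((A + 2I)^k) = rank((A + 2I)^(k+1))).
For λ = -1: rank(A + I) = 4, and the largest Jordan block has size 1 (the smallest k with rank((A + I)^k) = rank((A + I)^(k+1))).

So m_A(x) = (x + 1)(x + 2)^2.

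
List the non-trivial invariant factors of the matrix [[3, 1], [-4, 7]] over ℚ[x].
(x - 5)^2

The Jordan structure of A has elementary divisors (x - 5)^2. Arranging the block sizes at each eigenvalue in decreasing order and taking row products gives the invariant factors.

Invariant factors (smallest first, each dividing the next): (x - 5)^2.

Check: the last factor (x - 5)^2 is the minimal polynomial, and the product (x - 5)^2 is the characteristic polynomial.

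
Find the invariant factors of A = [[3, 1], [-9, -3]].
The Jordan structure of A has elementary divisors x^2. Arranging the block sizes at each eigenvalue in decreasing order and taking row products gives the invariant factors.

Invariant factors (smallest first, each dividing the next): x^2.

Check: the last factor x^2 is the minimal polynomial, and the product x^2 is the characteristic polynomial.

x^2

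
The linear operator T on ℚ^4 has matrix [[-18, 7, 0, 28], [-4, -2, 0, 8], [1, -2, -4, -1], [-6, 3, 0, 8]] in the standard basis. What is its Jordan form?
J = [[-4, 1, 0, 0], [0, -4, 0, 0], [0, 0, -4, 1], [0, 0, 0, -4]]

The characteristic polynomial is det(xI - A) = (x + 4)^4, so the eigenvalues are -4 (algebraic multiplicity 4).

For λ = -4: rank(A + 4I) = 2, rank((A + 4I)^2) = 0. The eigenspace has dimension 4 - 2 = 2, so there are 2 Jordan blocks; the rank sequence gives block sizes [2, 2].

Assembling the blocks gives the Jordan form J above.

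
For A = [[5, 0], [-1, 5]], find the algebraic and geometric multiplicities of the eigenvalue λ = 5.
The characteristic polynomial is (x - 5)^2, so the factor x - 5 appears with exponent 2: the algebraic multiplicity is 2.

rank(A - 5I) = 1, so the eigenspace has dimension 2 - 1 = 1: the geometric multiplicity is 1.

Since 1 < 2, A is not diagonalizable.

algebraic multiplicity 2, geometric multiplicity 1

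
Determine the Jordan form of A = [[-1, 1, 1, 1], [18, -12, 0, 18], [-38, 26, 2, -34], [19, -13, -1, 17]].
The characteristic polynomial is det(xI - A) = x^3(x - 6), so the eigenvalues are 0 (algebraic multiplicity 3), 6 (algebraic multiplicity 1).

For λ = 0: rank(A) = 2, rank(A^2) = 1. The eigenspace has dimension 4 - 2 = 2, so there are 2 Jordan blocks; the rank sequence gives block sizes [2, 1].

For λ = 6: algebraic multiplicity 1 gives one 1×1 block.

Assembling the blocks gives the Jordan form J above.

J = [[0, 1, 0, 0], [0, 0, 0, 0], [0, 0, 0, 0], [0, 0, 0, 6]]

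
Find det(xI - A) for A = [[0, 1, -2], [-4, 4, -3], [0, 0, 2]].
χ_A(x) = (x - 2)^3

xI - A = [[x, -1, 2], [4, x - 4, 3], [0, 0, x - 2]].

Expanding det(xI - A) along the first row:
det(xI - A) = + (x)·det([[x - 4, 3], [0, x - 2]]) - (-1)·det([[4, 3], [0, x - 2]]) + (2)·det([[4, x - 4], [0, 0]]).

Evaluating gives χ_A(x) = x^3 - 6x^2 + 12x - 8 = (x - 2)^3.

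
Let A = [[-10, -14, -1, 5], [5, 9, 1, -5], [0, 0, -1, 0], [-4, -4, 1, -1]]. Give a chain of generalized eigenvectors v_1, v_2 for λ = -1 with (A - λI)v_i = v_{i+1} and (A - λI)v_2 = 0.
We seek v_1 ∈ ker((A + I)^2) \ ker(A + I), then set v_{i+1} = (A + I) v_i.

One such chain is v_1 = [[0, 0, 1, 0]]^T, v_2 = [[-1, 1, 0, 1]]^T. Check: (A + I) v_2 = [[0, 0, 0, 0]]^T = 0.

v_1 = [[0, 0, 1, 0]]^T, v_2 = [[-1, 1, 0, 1]]^T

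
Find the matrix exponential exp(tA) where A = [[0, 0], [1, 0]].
A has Jordan form J = [[0, 1], [0, 0]] with A = PJP^{-1}, so e^{tA} = P e^{tJ} P^{-1}.

For a Jordan block J_k(λ), e^{tJ_k(λ)} = e^{λt} · (I + tN + t^2 N^2/2! + ... + t^{k-1} N^{k-1}/(k-1)!) where N is the nilpotent superdiagonal part.

Assembling the blocks and conjugating back gives the entries of e^{tA} as shown above.

e^{tA} = [[1, 0], [t, 1]]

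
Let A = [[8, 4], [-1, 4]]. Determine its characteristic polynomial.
xI - A = [[x - 8, -4], [1, x - 4]].

Expanding det(xI - A) along the first row:
det(xI - A) = + (x - 8)·det([[x - 4]]) - (-4)·det([[1]]).

Evaluating gives χ_A(x) = x^2 - 12x + 36 = (x - 6)^2.

χ_A(x) = (x - 6)^2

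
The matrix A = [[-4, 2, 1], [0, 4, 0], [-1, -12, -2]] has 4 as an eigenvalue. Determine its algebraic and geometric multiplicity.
The characteristic polynomial is (x - 4)(x + 3)^2, so the factor x - 4 appears with exponent 1: the algebraic multiplicity is 1.

rank(A - 4I) = 2, so the eigenspace has dimension 3 - 2 = 1: the geometric multiplicity is 1.

algebraic multiplicity 1, geometric multiplicity 1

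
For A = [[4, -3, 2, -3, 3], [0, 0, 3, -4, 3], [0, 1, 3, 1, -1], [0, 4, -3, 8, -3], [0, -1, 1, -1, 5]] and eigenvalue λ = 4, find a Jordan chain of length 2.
v_1 = [[0, 1, 1, 0, 0]]^T, v_2 = [[-1, -1, 0, 1, 0]]^T

We seek v_1 ∈ ker((A - 4I)^2) \ ker(A - 4I), then set v_{i+1} = (A - 4I) v_i.

One such chain is v_1 = [[0, 1, 1, 0, 0]]^T, v_2 = [[-1, -1, 0, 1, 0]]^T. Check: (A - 4I) v_2 = [[0, 0, 0, 0, 0]]^T = 0.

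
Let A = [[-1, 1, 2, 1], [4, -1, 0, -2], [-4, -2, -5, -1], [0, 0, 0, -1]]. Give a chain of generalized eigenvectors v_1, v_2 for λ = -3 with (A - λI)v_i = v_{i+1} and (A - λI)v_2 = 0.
We seek v_1 ∈ ker((A + 3I)^2) \ ker(A + 3I), then set v_{i+1} = (A + 3I) v_i.

One such chain is v_1 = [[-1, 1, 1, 0]]^T, v_2 = [[1, -2, 0, 0]]^T. Check: (A + 3I) v_2 = [[0, 0, 0, 0]]^T = 0.

v_1 = [[-1, 1, 1, 0]]^T, v_2 = [[1, -2, 0, 0]]^T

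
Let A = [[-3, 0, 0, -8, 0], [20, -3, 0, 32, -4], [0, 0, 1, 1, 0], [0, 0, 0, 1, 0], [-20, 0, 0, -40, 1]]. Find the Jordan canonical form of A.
The characteristic polynomial is det(xI - A) = (x - 1)^3(x + 3)^2, so the eigenvalues are -3 (algebraic multiplicity 2), 1 (algebraic multiplicity 3).

For λ = -3: rank(A + 3I) = 3. The eigenspace has dimension 5 - 3 = 2, so there are 2 Jordan blocks; the rank sequence gives block sizes [1, 1].

For λ = 1: rank(A - I) = 3, rank((A - I)^2) = 2. The eigenspace has dimension 5 - 3 = 2, so there are 2 Jordan blocks; the rank sequence gives block sizes [2, 1].

Assembling the blocks gives the Jordan form J above.

J = [[-3, 0, 0, 0, 0], [0, -3, 0, 0, 0], [0, 0, 1, 1, 0], [0, 0, 0, 1, 0], [0, 0, 0, 0, 1]]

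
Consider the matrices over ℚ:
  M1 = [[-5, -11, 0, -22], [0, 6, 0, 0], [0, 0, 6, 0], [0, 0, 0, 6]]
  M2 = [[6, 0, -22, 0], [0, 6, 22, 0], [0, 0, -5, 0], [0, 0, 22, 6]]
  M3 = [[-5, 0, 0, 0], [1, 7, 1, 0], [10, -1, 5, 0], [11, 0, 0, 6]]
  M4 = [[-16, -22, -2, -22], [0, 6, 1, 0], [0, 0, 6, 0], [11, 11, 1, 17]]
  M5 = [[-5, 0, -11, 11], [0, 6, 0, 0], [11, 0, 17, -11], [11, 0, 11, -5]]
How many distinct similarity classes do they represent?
2 classes: {M1, M2, M5}, {M3, M4}

Characteristic polynomials: χ_{M1} = (x - 6)^3(x + 5), χ_{M2} = (x - 6)^3(x + 5), χ_{M3} = (x - 6)^3(x + 5), χ_{M4} = (x - 6)^3(x + 5), χ_{M5} = (x - 6)^3(x + 5).

{M1, M2, M5}: invariant factors x - 6, x - 6, (x - 6)(x + 5).

{M3, M4}: invariant factors x - 6, (x - 6)^2(x + 5).

Matrices are similar if and only if their invariant-factor lists agree; the partition into similarity classes is {M1, M2, M5}, {M3, M4}.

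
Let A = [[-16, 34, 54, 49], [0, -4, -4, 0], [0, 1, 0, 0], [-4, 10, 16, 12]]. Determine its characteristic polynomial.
xI - A = [[x + 16, -34, -54, -49], [0, x + 4, 4, 0], [0, -1, x, 0], [4, -10, -16, x - 12]].

Expanding det(xI - A) along the first row:
det(xI - A) = + (x + 16)·det([[x + 4, 4, 0], [-1, x, 0], [-10, -16, x - 12]]) - (-34)·det([[0, 4, 0], [0, x, 0], [4, -16, x - 12]]) + (-54)·det([[0, x + 4, 0], [0, -1, 0], [4, -10, x - 12]]) - (-49)·det([[0, x + 4, 4], [0, -1, x], [4, -10, -16]]).

Evaluating gives χ_A(x) = x^4 + 8x^3 + 24x^2 + 32x + 16 = (x + 2)^4.

χ_A(x) = (x + 2)^4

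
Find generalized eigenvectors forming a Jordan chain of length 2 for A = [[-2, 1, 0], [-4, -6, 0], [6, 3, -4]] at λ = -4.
v_1 = [[0, 1, 0]]^T, v_2 = [[1, -2, 3]]^T

We seek v_1 ∈ ker((A + 4I)^2) \ ker(A + 4I), then set v_{i+1} = (A + 4I) v_i.

One such chain is v_1 = [[0, 1, 0]]^T, v_2 = [[1, -2, 3]]^T. Check: (A + 4I) v_2 = [[0, 0, 0]]^T = 0.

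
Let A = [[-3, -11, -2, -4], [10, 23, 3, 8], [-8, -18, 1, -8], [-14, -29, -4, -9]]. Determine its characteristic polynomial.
xI - A = [[x + 3, 11, 2, 4], [-10, x - 23, -3, -8], [8, 18, x - 1, 8], [14, 29, 4, x + 9]].

Expanding det(xI - A) along the first row:
det(xI - A) = + (x + 3)·det([[x - 23, -3, -8], [18, x - 1, 8], [29, 4, x + 9]]) - (11)·det([[-10, -3, -8], [8, x - 1, 8], [14, 4, x + 9]]) + (2)·det([[-10, x - 23, -8], [8, 18, 8], [14, 29, x + 9]]) - (4)·det([[-10, x - 23, -3], [8, 18, x - 1], [14, 29, 4]]).

Evaluating gives χ_A(x) = x^4 - 12x^3 + 54x^2 - 108x + 81 = (x - 3)^4.

χ_A(x) = (x - 3)^4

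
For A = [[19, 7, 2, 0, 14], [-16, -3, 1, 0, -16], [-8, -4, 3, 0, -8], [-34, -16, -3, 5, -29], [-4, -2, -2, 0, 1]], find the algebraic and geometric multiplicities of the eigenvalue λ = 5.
The characteristic polynomial is (x - 5)^5, so the factor x - 5 appears with exponent 5: the algebraic multiplicity is 5.

rank(A - 5I) = 3, so the eigenspace has dimension 5 - 3 = 2: the geometric multiplicity is 2.

Since 2 < 5, A is not diagonalizable.

algebraic multiplicity 5, geometric multiplicity 2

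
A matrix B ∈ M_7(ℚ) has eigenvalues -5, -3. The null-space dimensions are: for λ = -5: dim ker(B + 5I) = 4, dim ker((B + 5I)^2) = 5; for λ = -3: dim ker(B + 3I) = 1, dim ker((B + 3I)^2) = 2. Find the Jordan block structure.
λ = -5: successive nullity increments [4, 1] count blocks of size ≥ k; block sizes are [2, 1, 1, 1].
λ = -3: successive nullity increments [1, 1] count blocks of size ≥ k; block sizes are [2].

Jordan blocks: (-5, 2), (-5, 1), (-5, 1), (-5, 1), (-3, 2)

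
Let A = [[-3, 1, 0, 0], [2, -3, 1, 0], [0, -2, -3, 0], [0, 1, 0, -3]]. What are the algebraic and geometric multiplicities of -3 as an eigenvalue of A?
The characteristic polynomial is (x + 3)^4, so the factor x + 3 appears with exponent 4: the algebraic multiplicity is 4.

rank(A + 3I) = 2, so the eigenspace has dimension 4 - 2 = 2: the geometric multiplicity is 2.

Since 2 < 4, A is not diagonalizable.

algebraic multiplicity 4, geometric multiplicity 2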